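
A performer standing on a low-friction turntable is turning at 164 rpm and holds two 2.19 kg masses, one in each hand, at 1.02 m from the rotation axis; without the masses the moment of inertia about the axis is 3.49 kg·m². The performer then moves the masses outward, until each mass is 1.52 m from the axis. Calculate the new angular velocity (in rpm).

With no external torque about the axis, L is conserved: I₁ω₁ = I₂ω₂.
I₁ = 3.49 + 2(2.19)(1.02)² = 8.047 kg·m²; I₂ = 3.49 + 2(2.19)(1.52)² = 13.61 kg·m².
ω₂ = I₁ω₁ / I₂ = (8.047)(164 rpm) / (13.61) = 96.97 rpm.

ω₂ ≈ 97.0 rpm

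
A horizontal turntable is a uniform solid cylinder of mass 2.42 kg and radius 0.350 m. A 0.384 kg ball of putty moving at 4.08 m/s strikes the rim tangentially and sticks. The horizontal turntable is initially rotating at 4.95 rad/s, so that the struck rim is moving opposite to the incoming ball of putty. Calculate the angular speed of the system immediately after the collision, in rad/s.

The axle reaction passes through the axle and exerts no torque about it; angular momentum about the axle is conserved through the impact.
I_p = ½(2.42)(0.350)² = 0.1482 kg·m². Taking the sense of the ball of putty's angular momentum as positive, L_{ball} = m v R = (0.384)(4.08)(0.350) = 0.5484 kg·m²/s.
L_i = −I_p ω_p + m v R = −(0.1482)(4.95) + 0.5484 = -0.1854 kg·m²/s.
After sticking, I_f = I_p + m R² = 0.1482 + (0.384)(0.350)² = 0.1953 kg·m².
ω_f = L_i / I_f = -0.1854 / 0.1953 = -0.9493 rad/s.

|ω_f| ≈ 0.949 rad/s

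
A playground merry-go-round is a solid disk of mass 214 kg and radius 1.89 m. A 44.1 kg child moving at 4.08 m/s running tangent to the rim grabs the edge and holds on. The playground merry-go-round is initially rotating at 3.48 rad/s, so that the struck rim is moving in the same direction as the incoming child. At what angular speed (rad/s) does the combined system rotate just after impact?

|ω_f| ≈ 3.09 rad/s

About the axle the impulsive forces during the collision are internal, so angular momentum about that axis is conserved.
I_p = ½(214)(1.89)² = 382.2 kg·m². Taking the sense of the child's angular momentum as positive, L_{child} = m v R = (44.1)(4.08)(1.89) = 340.1 kg·m²/s.
L_i = +I_p ω_p + m v R = +(382.2)(3.48) + 340.1 = 1670 kg·m²/s.
After sticking, I_f = I_p + m R² = 382.2 + (44.1)(1.89)² = 539.7 kg·m².
ω_f = L_i / I_f = 1670 / 539.7 = 3.094 rad/s.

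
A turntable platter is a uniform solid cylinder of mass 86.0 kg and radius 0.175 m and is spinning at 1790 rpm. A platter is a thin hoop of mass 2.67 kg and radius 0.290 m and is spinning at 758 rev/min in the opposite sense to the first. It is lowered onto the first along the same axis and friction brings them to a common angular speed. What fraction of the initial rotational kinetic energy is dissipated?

The coupling torques are internal; angular momentum about the shared axis is conserved.
Moments of inertia: I_A = ½(86.0)(0.175)² = 1.317 kg·m²; I_B = (2.67)(0.290)² = 0.2245 kg·m².
Taking A's sense as positive: L = (1.317)(1790) − (0.2245)(758) = 2187 kg·m²·rpm.
Combined I = 1.317 + 0.2245 = 1.541 kg·m².
ω_f = L / I = 2187 / 1.541 = 1419 rpm.
KE_i = ½ΣIω² = 23840 J; KE_f = ½(1.541)(148.6)² = 17010 J.
Fraction dissipated = (KE_i − KE_f)/KE_i = 0.2864.

fraction ≈ 0.286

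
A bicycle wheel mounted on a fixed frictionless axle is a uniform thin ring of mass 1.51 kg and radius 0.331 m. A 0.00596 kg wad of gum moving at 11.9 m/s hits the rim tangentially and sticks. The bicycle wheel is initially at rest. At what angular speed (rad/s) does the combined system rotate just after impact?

|ω_f| ≈ 0.141 rad/s

The axle reaction passes through the axle and exerts no torque about it; angular momentum about the axle is conserved through the impact.
I_p = (1.51)(0.331)² = 0.1654 kg·m². Taking the sense of the wad of gum's angular momentum as positive, L_{wad} = m v R = (0.00596)(11.9)(0.331) = 0.02348 kg·m²/s.
L_i = 0 + 0.02348 = 0.02348 kg·m²/s.
After sticking, I_f = I_p + m R² = 0.1654 + (0.00596)(0.331)² = 0.1661 kg·m².
ω_f = L_i / I_f = 0.02348 / 0.1661 = 0.1413 rad/s.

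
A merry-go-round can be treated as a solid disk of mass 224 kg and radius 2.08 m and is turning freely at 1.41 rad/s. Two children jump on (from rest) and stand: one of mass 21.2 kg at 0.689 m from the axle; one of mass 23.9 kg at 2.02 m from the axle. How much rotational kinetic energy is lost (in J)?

energy lost ≈ 87.5 J

The added mass arrives with no angular momentum about the axle, and any external torque about the axle is negligible, so the system's angular momentum is conserved.
I_p = ½(224)(2.08)² = 484.6 kg·m².
Added inertia Σmr² = (21.2)(0.689)² + (23.9)(2.02)² = 107.6 kg·m²; I_f = 484.6 + 107.6 = 592.1 kg·m².
ω_f = I_p ω_i / I_f = (484.6)(1.41) / 592.1 = 1.154 rad/s.
KE_i = ½(484.6)(1.410 rad/s)² = 481.7 J; KE_f = ½(592.1)(1.154)² = 394.2 J.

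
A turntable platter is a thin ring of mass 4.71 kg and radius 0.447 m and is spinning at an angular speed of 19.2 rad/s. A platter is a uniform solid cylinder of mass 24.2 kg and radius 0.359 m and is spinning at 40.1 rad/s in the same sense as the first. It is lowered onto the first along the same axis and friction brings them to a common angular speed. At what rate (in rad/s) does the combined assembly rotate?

The coupling torques are internal; angular momentum about the shared axis is conserved.
Moments of inertia: I_A = (4.71)(0.447)² = 0.9411 kg·m²; I_B = ½(24.2)(0.359)² = 1.559 kg·m².
Taking A's sense as positive: L = (0.9411)(19.2) + (1.559)(40.1) = 80.60 kg·m²·rad/s.
Combined I = 0.9411 + 1.559 = 2.501 kg·m².
ω_f = L / I = 80.60 / 2.501 = 32.23 rad/s.

|ω_f| ≈ 32.2 rad/s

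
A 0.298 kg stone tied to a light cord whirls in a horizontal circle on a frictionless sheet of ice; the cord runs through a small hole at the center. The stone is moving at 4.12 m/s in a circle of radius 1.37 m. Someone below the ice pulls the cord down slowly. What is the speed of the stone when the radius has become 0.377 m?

The only horizontal force on the mass is along the cord (radial), so it exerts no torque about the hole and angular momentum m v r is conserved.
v₂ = v₁ r₁ / r₂ = (4.12)(1.37) / (0.377) = 14.97 m/s.

v₂ ≈ 15.0 m/s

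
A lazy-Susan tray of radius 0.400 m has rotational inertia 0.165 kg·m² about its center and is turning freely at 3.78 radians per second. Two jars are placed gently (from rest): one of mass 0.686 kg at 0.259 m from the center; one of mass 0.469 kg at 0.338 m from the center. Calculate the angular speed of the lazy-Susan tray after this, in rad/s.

ω_f ≈ 2.36 rad/s

The added mass arrives with no angular momentum about the center, and any external torque about the center is negligible, so the system's angular momentum is conserved.
Added inertia Σmr² = (0.686)(0.259)² + (0.469)(0.338)² = 0.09960 kg·m²; I_f = 0.1650 + 0.09960 = 0.2646 kg·m².
ω_f = I_p ω_i / I_f = (0.1650)(3.78) / 0.2646 = 2.357 rad/s.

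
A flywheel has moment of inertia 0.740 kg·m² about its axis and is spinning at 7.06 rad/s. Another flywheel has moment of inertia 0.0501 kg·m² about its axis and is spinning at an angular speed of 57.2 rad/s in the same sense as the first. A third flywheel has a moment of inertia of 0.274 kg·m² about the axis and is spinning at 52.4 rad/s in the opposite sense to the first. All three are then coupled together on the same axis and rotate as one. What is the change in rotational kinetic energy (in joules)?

ΔKE ≈ -458 J

No external torque acts about the common axis, so total angular momentum is conserved.
Taking A's sense as positive: L = (0.7400)(7.06) + (0.05010)(57.2) − (0.2740)(52.4) = -6.267 kg·m²·rad/s.
Combined I = 0.7400 + 0.05010 + 0.2740 = 1.064 kg·m².
ω_f = L / I = -6.267 / 1.064 = -5.890 rad/s.
KE_i = ½ΣIω² = 476.6 J; KE_f = ½(1.064)(5.890)² = 18.46 J.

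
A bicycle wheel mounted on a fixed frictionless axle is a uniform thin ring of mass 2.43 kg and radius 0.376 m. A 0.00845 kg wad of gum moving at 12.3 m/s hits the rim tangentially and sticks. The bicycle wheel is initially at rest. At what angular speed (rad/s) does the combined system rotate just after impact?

About the axle the impulsive forces during the collision are internal, so angular momentum about that axis is conserved.
I_p = (2.43)(0.376)² = 0.3435 kg·m². Taking the sense of the wad of gum's angular momentum as positive, L_{wad} = m v R = (0.00845)(12.3)(0.376) = 0.03908 kg·m²/s.
L_i = 0 + 0.03908 = 0.03908 kg·m²/s.
After sticking, I_f = I_p + m R² = 0.3435 + (0.00845)(0.376)² = 0.3447 kg·m².
ω_f = L_i / I_f = 0.03908 / 0.3447 = 0.1134 rad/s.

|ω_f| ≈ 0.113 rad/s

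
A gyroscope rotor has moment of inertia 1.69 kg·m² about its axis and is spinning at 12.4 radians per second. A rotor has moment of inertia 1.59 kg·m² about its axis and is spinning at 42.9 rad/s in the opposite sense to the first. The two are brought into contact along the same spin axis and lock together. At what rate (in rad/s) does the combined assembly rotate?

No external torque acts about the common axis, so total angular momentum is conserved.
Taking A's sense as positive: L = (1.690)(12.4) − (1.590)(42.9) = -47.25 kg·m²·rad/s.
Combined I = 1.690 + 1.590 = 3.280 kg·m².
ω_f = L / I = -47.25 / 3.280 = -14.41 rad/s.

|ω_f| ≈ 14.4 rad/s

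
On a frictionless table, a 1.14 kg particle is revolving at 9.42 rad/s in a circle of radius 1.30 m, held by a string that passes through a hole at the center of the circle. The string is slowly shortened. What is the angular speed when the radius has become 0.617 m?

No torque about the axis ⇒ m r₁² ω₁ = m r₂² ω₂.
ω₂ = ω₁ (r₁/r₂)² = (9.42)(1.30/0.617)² = 41.82 rad/s.

ω₂ ≈ 41.8 rad/s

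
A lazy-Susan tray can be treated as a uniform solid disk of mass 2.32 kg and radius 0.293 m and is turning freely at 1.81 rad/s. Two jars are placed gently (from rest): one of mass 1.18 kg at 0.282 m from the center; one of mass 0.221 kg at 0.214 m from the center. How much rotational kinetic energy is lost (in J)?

energy lost ≈ 0.0833 J

The added mass arrives with no angular momentum about the center, and any external torque about the center is negligible, so the system's angular momentum is conserved.
I_p = ½(2.32)(0.293)² = 0.09958 kg·m².
Added inertia Σmr² = (1.18)(0.282)² + (0.221)(0.214)² = 0.1040 kg·m²; I_f = 0.09958 + 0.1040 = 0.2035 kg·m².
ω_f = I_p ω_i / I_f = (0.09958)(1.81) / 0.2035 = 0.8856 rad/s.
KE_i = ½(0.09958)(1.810 rad/s)² = 0.1631 J; KE_f = ½(0.2035)(0.8856)² = 0.07981 J.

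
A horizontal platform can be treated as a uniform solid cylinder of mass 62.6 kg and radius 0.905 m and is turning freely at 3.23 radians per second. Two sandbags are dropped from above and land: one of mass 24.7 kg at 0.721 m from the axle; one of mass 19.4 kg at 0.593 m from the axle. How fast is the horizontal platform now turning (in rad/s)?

ω_f ≈ 1.83 rad/s

The added mass arrives with no angular momentum about the axle, and any external torque about the axle is negligible, so the system's angular momentum is conserved.
I_p = ½(62.6)(0.905)² = 25.64 kg·m².
Added inertia Σmr² = (24.7)(0.721)² + (19.4)(0.593)² = 19.66 kg·m²; I_f = 25.64 + 19.66 = 45.30 kg·m².
ω_f = I_p ω_i / I_f = (25.64)(3.23) / 45.30 = 1.828 rad/s.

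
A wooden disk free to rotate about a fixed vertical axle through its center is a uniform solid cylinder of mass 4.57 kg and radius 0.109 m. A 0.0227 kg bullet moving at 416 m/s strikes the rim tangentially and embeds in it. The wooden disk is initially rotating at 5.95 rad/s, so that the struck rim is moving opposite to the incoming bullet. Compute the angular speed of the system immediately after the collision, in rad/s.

About the axle the impulsive forces during the collision are internal, so angular momentum about that axis is conserved.
I_p = ½(4.57)(0.109)² = 0.02715 kg·m². Taking the sense of the bullet's angular momentum as positive, L_{bullet} = m v R = (0.0227)(416)(0.109) = 1.029 kg·m²/s.
L_i = −I_p ω_p + m v R = −(0.02715)(5.95) + 1.029 = 0.8678 kg·m²/s.
After sticking, I_f = I_p + m R² = 0.02715 + (0.0227)(0.109)² = 0.02742 kg·m².
ω_f = L_i / I_f = 0.8678 / 0.02742 = 31.65 rad/s.

|ω_f| ≈ 31.7 rad/s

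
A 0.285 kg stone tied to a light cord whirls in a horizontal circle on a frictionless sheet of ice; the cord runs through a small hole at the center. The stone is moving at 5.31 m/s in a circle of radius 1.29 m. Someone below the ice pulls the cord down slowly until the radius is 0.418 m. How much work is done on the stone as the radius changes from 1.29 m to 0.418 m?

W ≈ 34.2 J

Central (radial) force ⇒ zero torque about the center ⇒ m v r is constant.
v₂ = v₁ r₁ / r₂ = (5.31)(1.29) / (0.418) = 16.39 m/s.
W = ΔKE = ½m(v₂² − v₁²) = 34.25 J.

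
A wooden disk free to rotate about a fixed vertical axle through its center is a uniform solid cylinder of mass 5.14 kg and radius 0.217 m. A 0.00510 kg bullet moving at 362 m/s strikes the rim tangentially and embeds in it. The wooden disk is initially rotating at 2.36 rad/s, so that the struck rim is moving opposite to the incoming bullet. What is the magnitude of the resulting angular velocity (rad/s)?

|ω_f| ≈ 0.949 rad/s

About the axle the impulsive forces during the collision are internal, so angular momentum about that axis is conserved.
I_p = ½(5.14)(0.217)² = 0.1210 kg·m². Taking the sense of the bullet's angular momentum as positive, L_{bullet} = m v R = (0.00510)(362)(0.217) = 0.4006 kg·m²/s.
L_i = −I_p ω_p + m v R = −(0.1210)(2.36) + 0.4006 = 0.1150 kg·m²/s.
After sticking, I_f = I_p + m R² = 0.1210 + (0.00510)(0.217)² = 0.1213 kg·m².
ω_f = L_i / I_f = 0.1150 / 0.1213 = 0.9486 rad/s.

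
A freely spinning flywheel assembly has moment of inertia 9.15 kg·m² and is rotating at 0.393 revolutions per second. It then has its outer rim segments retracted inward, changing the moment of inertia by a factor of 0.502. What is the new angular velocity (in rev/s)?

With no external torque about the axis, L is conserved: I₁ω₁ = I₂ω₂.
I₂ = 0.502 × 9.15 = 4.593 kg·m².
ω₂ = I₁ω₁ / I₂ = (9.150)(0.393 rev/s) / (4.593) = 0.7829 rev/s.

ω₂ ≈ 0.783 rev/s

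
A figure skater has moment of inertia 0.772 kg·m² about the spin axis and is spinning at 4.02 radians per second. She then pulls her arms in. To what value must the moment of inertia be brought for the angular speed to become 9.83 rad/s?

I₂ ≈ 0.316 kg·m²

With no external torque about the axis, L is conserved: I₁ω₁ = I₂ω₂.
I₂ = I₁ω₁ / ω₂ = (0.772)(4.02) / (9.83) = 0.3157 kg·m².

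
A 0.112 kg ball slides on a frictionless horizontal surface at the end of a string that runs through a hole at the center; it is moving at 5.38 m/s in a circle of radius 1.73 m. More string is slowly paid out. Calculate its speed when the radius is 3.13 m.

v₂ ≈ 2.97 m/s

The only horizontal force on the mass is along the cord (radial), so it exerts no torque about the hole and angular momentum m v r is conserved.
v₂ = v₁ r₁ / r₂ = (5.38)(1.73) / (3.13) = 2.974 m/s.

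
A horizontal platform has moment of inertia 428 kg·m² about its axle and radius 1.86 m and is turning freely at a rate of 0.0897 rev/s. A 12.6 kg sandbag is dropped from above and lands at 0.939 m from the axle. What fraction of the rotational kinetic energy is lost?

No external torque acts about the axle; L_before = L_after.
Added inertia Σmr² = (12.6)(0.939)² = 11.11 kg·m²; I_f = 428.0 + 11.11 = 439.1 kg·m².
ω_f = I_p ω_i / I_f = (428.0)(0.0897) / 439.1 = 0.08743 rev/s.
KE_i = ½(428.0)(0.5636 rad/s)² = 67.98 J; KE_f = ½(439.1)(0.5493)² = 66.26 J.
Fraction lost = 0.02530.

fraction ≈ 0.0253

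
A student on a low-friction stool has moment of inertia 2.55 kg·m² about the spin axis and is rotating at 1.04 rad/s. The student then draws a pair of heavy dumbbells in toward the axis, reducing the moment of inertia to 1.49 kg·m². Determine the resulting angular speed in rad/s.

Angular momentum about the spin axis is conserved since the torque about it is zero.
ω₂ = I₁ω₁ / I₂ = (2.550)(1.04 rad/s) / (1.490) = 1.780 rad/s.

ω₂ ≈ 1.78 rad/s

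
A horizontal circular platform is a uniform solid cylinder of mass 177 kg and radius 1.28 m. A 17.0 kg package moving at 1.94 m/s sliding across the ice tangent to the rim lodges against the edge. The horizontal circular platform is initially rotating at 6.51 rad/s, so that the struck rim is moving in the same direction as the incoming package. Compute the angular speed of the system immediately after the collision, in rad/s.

About the central axle the impulsive forces during the collision are internal, so angular momentum about that axis is conserved.
I_p = ½(177)(1.28)² = 145.0 kg·m². Taking the sense of the package's angular momentum as positive, L_{package} = m v R = (17.0)(1.94)(1.28) = 42.21 kg·m²/s.
L_i = +I_p ω_p + m v R = +(145.0)(6.51) + 42.21 = 986.2 kg·m²/s.
After sticking, I_f = I_p + m R² = 145.0 + (17.0)(1.28)² = 172.9 kg·m².
ω_f = L_i / I_f = 986.2 / 172.9 = 5.705 rad/s.

|ω_f| ≈ 5.71 rad/s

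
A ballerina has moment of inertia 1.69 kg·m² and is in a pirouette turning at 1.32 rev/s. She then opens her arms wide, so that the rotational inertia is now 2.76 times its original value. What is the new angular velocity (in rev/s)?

ω₂ ≈ 0.478 rev/s

No external torque acts about the spin axis, so angular momentum is conserved.
I₂ = 2.76 × 1.69 = 4.664 kg·m².
ω₂ = I₁ω₁ / I₂ = (1.690)(1.32 rev/s) / (4.664) = 0.4783 rev/s.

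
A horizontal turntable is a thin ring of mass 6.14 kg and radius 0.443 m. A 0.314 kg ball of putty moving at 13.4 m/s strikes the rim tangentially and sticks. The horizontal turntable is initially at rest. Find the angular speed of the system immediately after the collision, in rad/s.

|ω_f| ≈ 1.47 rad/s

The axle reaction passes through the axle and exerts no torque about it; angular momentum about the axle is conserved through the impact.
I_p = (6.14)(0.443)² = 1.205 kg·m². Taking the sense of the ball of putty's angular momentum as positive, L_{ball} = m v R = (0.314)(13.4)(0.443) = 1.864 kg·m²/s.
L_i = 0 + 1.864 = 1.864 kg·m²/s.
After sticking, I_f = I_p + m R² = 1.205 + (0.314)(0.443)² = 1.267 kg·m².
ω_f = L_i / I_f = 1.864 / 1.267 = 1.472 rad/s.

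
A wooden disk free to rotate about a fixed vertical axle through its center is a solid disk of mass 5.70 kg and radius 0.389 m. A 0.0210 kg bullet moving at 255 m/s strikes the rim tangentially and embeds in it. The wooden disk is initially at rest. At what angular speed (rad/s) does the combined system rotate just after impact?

|ω_f| ≈ 4.79 rad/s

The axle reaction passes through the axle and exerts no torque about it; angular momentum about the axle is conserved through the impact.
I_p = ½(5.70)(0.389)² = 0.4313 kg·m². Taking the sense of the bullet's angular momentum as positive, L_{bullet} = m v R = (0.0210)(255)(0.389) = 2.083 kg·m²/s.
L_i = 0 + 2.083 = 2.083 kg·m²/s.
After sticking, I_f = I_p + m R² = 0.4313 + (0.0210)(0.389)² = 0.4344 kg·m².
ω_f = L_i / I_f = 2.083 / 0.4344 = 4.795 rad/s.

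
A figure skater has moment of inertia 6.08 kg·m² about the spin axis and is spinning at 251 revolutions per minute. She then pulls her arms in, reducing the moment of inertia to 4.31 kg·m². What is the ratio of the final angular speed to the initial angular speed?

ω₂/ω₁ ≈ 1.41

No external torque acts about the spin axis, so angular momentum is conserved.
ω₂/ω₁ = I₁/I₂ = 6.080 / 4.310 = 1.411.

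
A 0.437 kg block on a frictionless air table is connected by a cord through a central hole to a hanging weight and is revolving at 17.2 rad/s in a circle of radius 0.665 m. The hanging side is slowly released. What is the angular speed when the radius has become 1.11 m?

ω₂ ≈ 6.17 rad/s

The constraining force is radial, so m r² ω about the center is conserved.
ω₂ = ω₁ (r₁/r₂)² = (17.2)(0.665/1.11)² = 6.173 rad/s.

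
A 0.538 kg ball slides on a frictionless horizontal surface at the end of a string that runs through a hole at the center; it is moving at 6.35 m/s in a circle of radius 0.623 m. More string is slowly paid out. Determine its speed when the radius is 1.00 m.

The only horizontal force on the mass is along the cord (radial), so it exerts no torque about the hole and angular momentum m v r is conserved.
v₂ = v₁ r₁ / r₂ = (6.35)(0.623) / (1.00) = 3.956 m/s.

v₂ ≈ 3.96 m/s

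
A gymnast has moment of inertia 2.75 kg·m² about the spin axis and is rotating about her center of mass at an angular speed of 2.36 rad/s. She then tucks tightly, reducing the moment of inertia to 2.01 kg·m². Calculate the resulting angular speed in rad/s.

With no external torque about the axis, L is conserved: I₁ω₁ = I₂ω₂.
ω₂ = I₁ω₁ / I₂ = (2.750)(2.36 rad/s) / (2.010) = 3.229 rad/s.

ω₂ ≈ 3.23 rad/s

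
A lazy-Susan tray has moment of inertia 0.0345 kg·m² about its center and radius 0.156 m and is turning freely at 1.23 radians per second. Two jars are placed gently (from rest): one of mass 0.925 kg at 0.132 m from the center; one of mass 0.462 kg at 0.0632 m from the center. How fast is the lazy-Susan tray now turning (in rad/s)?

ω_f ≈ 0.809 rad/s

No external torque acts about the center; L_before = L_after.
Added inertia Σmr² = (0.925)(0.132)² + (0.462)(0.0632)² = 0.01796 kg·m²; I_f = 0.03450 + 0.01796 = 0.05246 kg·m².
ω_f = I_p ω_i / I_f = (0.03450)(1.23) / 0.05246 = 0.8089 rad/s.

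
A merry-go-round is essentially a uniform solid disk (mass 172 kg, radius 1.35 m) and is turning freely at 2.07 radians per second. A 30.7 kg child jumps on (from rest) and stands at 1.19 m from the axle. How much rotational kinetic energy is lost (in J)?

No external torque acts about the axle; L_before = L_after.
I_p = ½(172)(1.35)² = 156.7 kg·m².
Added inertia Σmr² = (30.7)(1.19)² = 43.47 kg·m²; I_f = 156.7 + 43.47 = 200.2 kg·m².
ω_f = I_p ω_i / I_f = (156.7)(2.07) / 200.2 = 1.621 rad/s.
KE_i = ½(156.7)(2.070 rad/s)² = 335.8 J; KE_f = ½(200.2)(1.621)² = 262.9 J.

energy lost ≈ 72.9 J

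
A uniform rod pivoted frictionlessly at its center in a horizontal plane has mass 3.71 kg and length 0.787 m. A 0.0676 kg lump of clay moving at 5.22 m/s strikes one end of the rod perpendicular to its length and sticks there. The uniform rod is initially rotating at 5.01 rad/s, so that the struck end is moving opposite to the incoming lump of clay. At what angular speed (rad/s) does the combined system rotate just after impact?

|ω_f| ≈ 4.06 rad/s

About the pivot the impulsive forces during the collision are internal, so angular momentum about that axis is conserved.
I_p = (1/12)(3.71)(0.787)² = 0.1915 kg·m². Taking the sense of the lump of clay's angular momentum as positive, L_{lump} = m v R = (0.0676)(5.22)(0.787/2) = 0.1389 kg·m²/s.
L_i = −I_p ω_p + m v R = −(0.1915)(5.01) + 0.1389 = -0.8205 kg·m²/s.
After sticking, I_f = I_p + m R² = 0.1915 + (0.0676)(0.787/2)² = 0.2020 kg·m².
ω_f = L_i / I_f = -0.8205 / 0.2020 = -4.063 rad/s.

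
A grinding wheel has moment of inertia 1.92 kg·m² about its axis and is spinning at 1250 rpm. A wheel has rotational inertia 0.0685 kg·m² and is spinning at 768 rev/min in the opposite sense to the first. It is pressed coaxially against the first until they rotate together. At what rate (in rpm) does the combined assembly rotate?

|ω_f| ≈ 1180 rpm

No external torque acts about the common axis, so total angular momentum is conserved.
Taking A's sense as positive: L = (1.920)(1250) − (0.06850)(768) = 2347 kg·m²·rpm.
Combined I = 1.920 + 0.06850 = 1.988 kg·m².
ω_f = L / I = 2347 / 1.988 = 1180 rpm.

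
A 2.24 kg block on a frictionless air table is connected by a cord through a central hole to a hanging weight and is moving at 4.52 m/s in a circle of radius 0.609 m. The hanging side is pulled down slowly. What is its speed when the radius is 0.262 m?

Central (radial) force ⇒ zero torque about the center ⇒ m v r is constant.
v₂ = v₁ r₁ / r₂ = (4.52)(0.609) / (0.262) = 10.51 m/s.

v₂ ≈ 10.5 m/s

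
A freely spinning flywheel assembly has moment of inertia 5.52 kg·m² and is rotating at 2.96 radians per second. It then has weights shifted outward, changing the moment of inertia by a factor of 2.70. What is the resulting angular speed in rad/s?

Angular momentum about the spin axis is conserved since the torque about it is zero.
I₂ = 2.70 × 5.52 = 14.90 kg·m².
ω₂ = I₁ω₁ / I₂ = (5.520)(2.96 rad/s) / (14.90) = 1.096 rad/s.

ω₂ ≈ 1.10 rad/s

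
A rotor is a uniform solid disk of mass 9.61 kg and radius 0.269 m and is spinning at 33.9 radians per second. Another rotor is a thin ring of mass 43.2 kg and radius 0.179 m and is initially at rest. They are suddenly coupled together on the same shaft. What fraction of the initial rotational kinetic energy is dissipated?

fraction ≈ 0.799

No external torque acts about the common axis, so total angular momentum is conserved.
Moments of inertia: I_A = ½(9.61)(0.269)² = 0.3477 kg·m²; I_B = (43.2)(0.179)² = 1.384 kg·m².
Taking A's sense as positive: L = (0.3477)(33.9) = 11.79 kg·m²·rad/s.
Combined I = 0.3477 + 1.384 = 1.732 kg·m².
ω_f = L / I = 11.79 / 1.732 = 6.806 rad/s.
KE_i = ½ΣIω² = 199.8 J; KE_f = ½(1.732)(6.806)² = 40.11 J.
Fraction dissipated = (KE_i − KE_f)/KE_i = 0.7992.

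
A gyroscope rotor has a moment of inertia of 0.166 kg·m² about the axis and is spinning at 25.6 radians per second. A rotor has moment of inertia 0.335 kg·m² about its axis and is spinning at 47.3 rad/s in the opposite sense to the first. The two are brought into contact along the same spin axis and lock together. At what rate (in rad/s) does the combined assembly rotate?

The coupling torques are internal; angular momentum about the shared axis is conserved.
Taking A's sense as positive: L = (0.1660)(25.6) − (0.3350)(47.3) = -11.60 kg·m²·rad/s.
Combined I = 0.1660 + 0.3350 = 0.5010 kg·m².
ω_f = L / I = -11.60 / 0.5010 = -23.15 rad/s.

|ω_f| ≈ 23.1 rad/s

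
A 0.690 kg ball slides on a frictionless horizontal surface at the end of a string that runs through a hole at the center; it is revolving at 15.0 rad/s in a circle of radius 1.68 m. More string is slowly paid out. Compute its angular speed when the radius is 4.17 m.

The constraining force is radial, so m r² ω about the center is conserved.
ω₂ = ω₁ (r₁/r₂)² = (15.0)(1.68/4.17)² = 2.435 rad/s.

ω₂ ≈ 2.43 rad/s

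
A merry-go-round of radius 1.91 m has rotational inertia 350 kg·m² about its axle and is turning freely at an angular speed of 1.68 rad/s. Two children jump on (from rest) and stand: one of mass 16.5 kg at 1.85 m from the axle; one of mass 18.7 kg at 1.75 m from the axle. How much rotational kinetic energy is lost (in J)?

energy lost ≈ 121 J

The added mass arrives with no angular momentum about the axle, and any external torque about the axle is negligible, so the system's angular momentum is conserved.
Added inertia Σmr² = (16.5)(1.85)² + (18.7)(1.75)² = 113.7 kg·m²; I_f = 350.0 + 113.7 = 463.7 kg·m².
ω_f = I_p ω_i / I_f = (350.0)(1.68) / 463.7 = 1.268 rad/s.
KE_i = ½(350.0)(1.680 rad/s)² = 493.9 J; KE_f = ½(463.7)(1.268)² = 372.8 J.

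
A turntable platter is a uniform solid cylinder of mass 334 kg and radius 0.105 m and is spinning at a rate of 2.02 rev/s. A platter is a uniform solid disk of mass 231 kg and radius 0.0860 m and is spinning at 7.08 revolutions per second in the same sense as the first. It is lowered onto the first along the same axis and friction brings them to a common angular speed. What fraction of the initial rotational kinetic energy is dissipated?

fraction ≈ 0.297

No external torque acts about the common axis, so total angular momentum is conserved.
Moments of inertia: I_A = ½(334)(0.105)² = 1.841 kg·m²; I_B = ½(231)(0.0860)² = 0.8542 kg·m².
Taking A's sense as positive: L = (1.841)(2.02) + (0.8542)(7.08) = 9.767 kg·m²·rev/s.
Combined I = 1.841 + 0.8542 = 2.695 kg·m².
ω_f = L / I = 9.767 / 2.695 = 3.624 rev/s.
KE_i = ½ΣIω² = 993.5 J; KE_f = ½(2.695)(22.77)² = 698.6 J.
Fraction dissipated = (KE_i − KE_f)/KE_i = 0.2968.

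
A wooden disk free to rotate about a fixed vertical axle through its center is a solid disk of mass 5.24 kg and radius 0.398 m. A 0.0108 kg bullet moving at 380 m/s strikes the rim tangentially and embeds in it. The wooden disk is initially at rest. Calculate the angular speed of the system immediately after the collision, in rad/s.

|ω_f| ≈ 3.92 rad/s

About the axle the impulsive forces during the collision are internal, so angular momentum about that axis is conserved.
I_p = ½(5.24)(0.398)² = 0.4150 kg·m². Taking the sense of the bullet's angular momentum as positive, L_{bullet} = m v R = (0.0108)(380)(0.398) = 1.633 kg·m²/s.
L_i = 0 + 1.633 = 1.633 kg·m²/s.
After sticking, I_f = I_p + m R² = 0.4150 + (0.0108)(0.398)² = 0.4167 kg·m².
ω_f = L_i / I_f = 1.633 / 0.4167 = 3.920 rad/s.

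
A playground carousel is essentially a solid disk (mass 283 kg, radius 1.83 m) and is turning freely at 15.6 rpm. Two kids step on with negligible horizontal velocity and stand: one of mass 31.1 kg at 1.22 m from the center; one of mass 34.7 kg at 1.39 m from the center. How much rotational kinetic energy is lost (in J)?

The added mass arrives with no angular momentum about the center, and any external torque about the center is negligible, so the system's angular momentum is conserved.
I_p = ½(283)(1.83)² = 473.9 kg·m².
Added inertia Σmr² = (31.1)(1.22)² + (34.7)(1.39)² = 113.3 kg·m²; I_f = 473.9 + 113.3 = 587.2 kg·m².
ω_f = I_p ω_i / I_f = (473.9)(15.6) / 587.2 = 12.59 rpm.
KE_i = ½(473.9)(1.634 rad/s)² = 632.3 J; KE_f = ½(587.2)(1.318)² = 510.3 J.

energy lost ≈ 122 J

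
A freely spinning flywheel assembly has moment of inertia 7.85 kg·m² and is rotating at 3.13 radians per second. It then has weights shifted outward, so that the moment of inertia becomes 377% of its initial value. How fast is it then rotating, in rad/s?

ω₂ ≈ 0.830 rad/s

No external torque acts about the spin axis, so angular momentum is conserved.
I₂ = 3.77 × 7.85 = 29.59 kg·m².
ω₂ = I₁ω₁ / I₂ = (7.850)(3.13 rad/s) / (29.59) = 0.8302 rad/s.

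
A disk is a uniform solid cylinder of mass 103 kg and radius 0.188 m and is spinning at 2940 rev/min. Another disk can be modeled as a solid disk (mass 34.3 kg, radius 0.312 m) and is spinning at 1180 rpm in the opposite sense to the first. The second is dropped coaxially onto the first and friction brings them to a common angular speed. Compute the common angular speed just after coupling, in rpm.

|ω_f| ≈ 969 rpm

No external torque acts about the common axis, so total angular momentum is conserved.
Moments of inertia: I_A = ½(103)(0.188)² = 1.820 kg·m²; I_B = ½(34.3)(0.312)² = 1.669 kg·m².
Taking A's sense as positive: L = (1.820)(2940) − (1.669)(1180) = 3381 kg·m²·rpm.
Combined I = 1.820 + 1.669 = 3.490 kg·m².
ω_f = L / I = 3381 / 3.490 = 969.0 rpm.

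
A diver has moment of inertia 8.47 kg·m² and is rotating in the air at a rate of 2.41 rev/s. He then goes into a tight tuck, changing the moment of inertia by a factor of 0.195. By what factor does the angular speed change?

ω₂/ω₁ ≈ 5.13

Angular momentum about the spin axis is conserved since the torque about it is zero.
I₂ = 0.195 × 8.47 = 1.652 kg·m².
ω₂/ω₁ = I₁/I₂ = 8.470 / 1.652 = 5.128.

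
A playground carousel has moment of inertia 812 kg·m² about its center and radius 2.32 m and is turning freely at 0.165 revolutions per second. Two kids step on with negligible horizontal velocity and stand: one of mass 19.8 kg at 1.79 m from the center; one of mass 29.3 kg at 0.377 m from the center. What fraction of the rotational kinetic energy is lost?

No external torque acts about the center; L_before = L_after.
Added inertia Σmr² = (19.8)(1.79)² + (29.3)(0.377)² = 67.61 kg·m²; I_f = 812.0 + 67.61 = 879.6 kg·m².
ω_f = I_p ω_i / I_f = (812.0)(0.165) / 879.6 = 0.1523 rev/s.
KE_i = ½(812.0)(1.037 rad/s)² = 436.4 J; KE_f = ½(879.6)(0.9570)² = 402.8 J.
Fraction lost = 0.07686.

fraction ≈ 0.0769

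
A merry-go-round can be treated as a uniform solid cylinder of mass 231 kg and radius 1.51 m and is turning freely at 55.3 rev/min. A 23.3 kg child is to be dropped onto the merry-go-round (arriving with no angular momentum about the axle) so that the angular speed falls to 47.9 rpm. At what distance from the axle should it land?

r ≈ 1.32 m

The added mass arrives with no angular momentum about the axle, and any external torque about the axle is negligible, so the system's angular momentum is conserved.
I_p = ½(231)(1.51)² = 263.4 kg·m².
I_p ω_i = (I_p + m r²) ω_f ⇒ m r² = I_p(ω_i/ω_f − 1) = 263.4(55.3/47.9 − 1) = 40.68 kg·m².
r = √(40.68/23.3) = 1.321 m.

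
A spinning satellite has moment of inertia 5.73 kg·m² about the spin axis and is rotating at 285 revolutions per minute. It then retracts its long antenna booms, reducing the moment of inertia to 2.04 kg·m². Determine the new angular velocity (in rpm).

No external torque acts about the spin axis, so angular momentum is conserved.
ω₂ = I₁ω₁ / I₂ = (5.730)(285 rpm) / (2.040) = 800.5 rpm.

ω₂ ≈ 801 rpm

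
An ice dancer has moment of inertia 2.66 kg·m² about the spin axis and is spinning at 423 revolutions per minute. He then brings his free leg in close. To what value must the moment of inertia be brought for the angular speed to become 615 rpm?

I₂ ≈ 1.83 kg·m²

With no external torque about the axis, L is conserved: I₁ω₁ = I₂ω₂.
I₂ = I₁ω₁ / ω₂ = (2.66)(423) / (615) = 1.830 kg·m².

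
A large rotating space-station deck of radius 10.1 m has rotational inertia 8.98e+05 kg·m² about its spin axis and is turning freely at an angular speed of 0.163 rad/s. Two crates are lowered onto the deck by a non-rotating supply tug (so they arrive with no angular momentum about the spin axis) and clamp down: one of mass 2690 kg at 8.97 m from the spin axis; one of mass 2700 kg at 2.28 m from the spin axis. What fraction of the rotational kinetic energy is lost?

fraction ≈ 0.204

The added mass arrives with no angular momentum about the spin axis, and any external torque about the spin axis is negligible, so the system's angular momentum is conserved.
Added inertia Σmr² = (2690)(8.97)² + (2700)(2.28)² = 2.305e+05 kg·m²; I_f = 8.980e+05 + 2.305e+05 = 1.128e+06 kg·m².
ω_f = I_p ω_i / I_f = (8.980e+05)(0.163) / 1.128e+06 = 0.1297 rad/s.
KE_i = ½(8.980e+05)(0.1630 rad/s)² = 11930 J; KE_f = ½(1.128e+06)(0.1297)² = 9493 J.
Fraction lost = 0.2042.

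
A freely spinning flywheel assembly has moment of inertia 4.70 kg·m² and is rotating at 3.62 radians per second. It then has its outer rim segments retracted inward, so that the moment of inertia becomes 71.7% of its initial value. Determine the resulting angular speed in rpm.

Angular momentum about the spin axis is conserved since the torque about it is zero.
I₂ = 0.717 × 4.70 = 3.370 kg·m².
ω₂ = I₁ω₁ / I₂ = (4.700)(3.62 rad/s) / (3.370) = 5.049 rad/s = 48.21 rpm.

ω₂ ≈ 48.2 rpm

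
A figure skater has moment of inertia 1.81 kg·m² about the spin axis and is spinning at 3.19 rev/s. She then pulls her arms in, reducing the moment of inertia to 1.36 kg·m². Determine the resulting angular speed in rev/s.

With no external torque about the axis, L is conserved: I₁ω₁ = I₂ω₂.
ω₂ = I₁ω₁ / I₂ = (1.810)(3.19 rev/s) / (1.360) = 4.246 rev/s.

ω₂ ≈ 4.25 rev/s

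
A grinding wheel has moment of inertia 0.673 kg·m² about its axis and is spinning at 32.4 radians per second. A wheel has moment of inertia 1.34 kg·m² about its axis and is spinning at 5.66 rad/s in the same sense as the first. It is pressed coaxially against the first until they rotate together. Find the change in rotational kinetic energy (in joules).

The coupling torques are internal; angular momentum about the shared axis is conserved.
Taking A's sense as positive: L = (0.6730)(32.4) + (1.340)(5.66) = 29.39 kg·m²·rad/s.
Combined I = 0.6730 + 1.340 = 2.013 kg·m².
ω_f = L / I = 29.39 / 2.013 = 14.60 rad/s.
KE_i = ½ΣIω² = 374.7 J; KE_f = ½(2.013)(14.60)² = 214.5 J.

ΔKE ≈ -160 J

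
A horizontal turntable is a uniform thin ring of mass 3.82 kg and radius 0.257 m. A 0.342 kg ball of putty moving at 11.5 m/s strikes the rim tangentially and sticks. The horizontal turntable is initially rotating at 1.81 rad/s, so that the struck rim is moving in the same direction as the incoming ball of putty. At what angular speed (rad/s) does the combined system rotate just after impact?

|ω_f| ≈ 5.34 rad/s

The axle reaction passes through the axle and exerts no torque about it; angular momentum about the axle is conserved through the impact.
I_p = (3.82)(0.257)² = 0.2523 kg·m². Taking the sense of the ball of putty's angular momentum as positive, L_{ball} = m v R = (0.342)(11.5)(0.257) = 1.011 kg·m²/s.
L_i = +I_p ω_p + m v R = +(0.2523)(1.81) + 1.011 = 1.467 kg·m²/s.
After sticking, I_f = I_p + m R² = 0.2523 + (0.342)(0.257)² = 0.2749 kg·m².
ω_f = L_i / I_f = 1.467 / 0.2749 = 5.338 rad/s.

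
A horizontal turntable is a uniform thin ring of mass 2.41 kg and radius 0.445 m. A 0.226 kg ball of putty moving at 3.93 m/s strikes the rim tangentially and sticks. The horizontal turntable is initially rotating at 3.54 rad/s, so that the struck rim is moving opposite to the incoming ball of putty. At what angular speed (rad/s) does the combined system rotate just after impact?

The axle reaction passes through the axle and exerts no torque about it; angular momentum about the axle is conserved through the impact.
I_p = (2.41)(0.445)² = 0.4772 kg·m². Taking the sense of the ball of putty's angular momentum as positive, L_{ball} = m v R = (0.226)(3.93)(0.445) = 0.3952 kg·m²/s.
L_i = −I_p ω_p + m v R = −(0.4772)(3.54) + 0.3952 = -1.294 kg·m²/s.
After sticking, I_f = I_p + m R² = 0.4772 + (0.226)(0.445)² = 0.5220 kg·m².
ω_f = L_i / I_f = -1.294 / 0.5220 = -2.479 rad/s.

|ω_f| ≈ 2.48 rad/s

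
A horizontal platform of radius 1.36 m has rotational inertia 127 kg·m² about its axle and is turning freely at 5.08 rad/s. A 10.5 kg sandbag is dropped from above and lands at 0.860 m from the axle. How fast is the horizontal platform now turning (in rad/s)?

ω_f ≈ 4.79 rad/s

The added mass arrives with no angular momentum about the axle, and any external torque about the axle is negligible, so the system's angular momentum is conserved.
Added inertia Σmr² = (10.5)(0.860)² = 7.766 kg·m²; I_f = 127.0 + 7.766 = 134.8 kg·m².
ω_f = I_p ω_i / I_f = (127.0)(5.08) / 134.8 = 4.787 rad/s.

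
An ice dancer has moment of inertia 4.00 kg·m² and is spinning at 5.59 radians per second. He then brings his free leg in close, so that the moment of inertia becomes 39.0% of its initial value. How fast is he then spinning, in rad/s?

ω₂ ≈ 14.3 rad/s

With no external torque about the axis, L is conserved: I₁ω₁ = I₂ω₂.
I₂ = 0.390 × 4.00 = 1.560 kg·m².
ω₂ = I₁ω₁ / I₂ = (4.000)(5.59 rad/s) / (1.560) = 14.33 rad/s.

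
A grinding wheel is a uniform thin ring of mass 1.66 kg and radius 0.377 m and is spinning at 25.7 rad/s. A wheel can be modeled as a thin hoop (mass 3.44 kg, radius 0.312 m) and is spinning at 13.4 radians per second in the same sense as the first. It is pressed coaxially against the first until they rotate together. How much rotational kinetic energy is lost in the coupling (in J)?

No external torque acts about the common axis, so total angular momentum is conserved.
Moments of inertia: I_A = (1.66)(0.377)² = 0.2359 kg·m²; I_B = (3.44)(0.312)² = 0.3349 kg·m².
Taking A's sense as positive: L = (0.2359)(25.7) + (0.3349)(13.4) = 10.55 kg·m²·rad/s.
Combined I = 0.2359 + 0.3349 = 0.5708 kg·m².
ω_f = L / I = 10.55 / 0.5708 = 18.48 rad/s.
KE_i = ½ΣIω² = 108.0 J; KE_f = ½(0.5708)(18.48)² = 97.51 J.

ΔKE lost ≈ 10.5 J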